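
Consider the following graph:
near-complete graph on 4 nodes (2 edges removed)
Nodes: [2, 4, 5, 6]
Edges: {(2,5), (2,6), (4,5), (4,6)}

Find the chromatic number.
Clique number ω(G) = 2 (lower bound: χ ≥ ω).
The graph is bipartite (no odd cycle), so 2 colors suffice: χ(G) = 2.
A valid 2-coloring: color 1: [5, 6]; color 2: [2, 4].

χ(G) = 2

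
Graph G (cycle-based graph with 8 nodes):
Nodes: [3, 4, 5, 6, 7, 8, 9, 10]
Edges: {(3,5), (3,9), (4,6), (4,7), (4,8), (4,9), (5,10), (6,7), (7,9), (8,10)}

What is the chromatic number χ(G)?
Clique number ω(G) = 3 (lower bound: χ ≥ ω).
The clique on [4, 7, 9] has size 3, forcing χ ≥ 3, and the coloring below uses 3 colors, so χ(G) = 3.
A valid 3-coloring: color 1: [3, 4, 10]; color 2: [5, 7, 8]; color 3: [6, 9].

χ(G) = 3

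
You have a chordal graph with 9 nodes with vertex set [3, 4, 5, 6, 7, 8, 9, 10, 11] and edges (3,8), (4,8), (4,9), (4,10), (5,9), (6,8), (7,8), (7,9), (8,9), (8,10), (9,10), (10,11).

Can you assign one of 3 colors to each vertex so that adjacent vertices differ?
The clique on vertices [4, 8, 9, 10] has size 4 > 3, so it alone needs 4 colors.

No, G is not 3-colorable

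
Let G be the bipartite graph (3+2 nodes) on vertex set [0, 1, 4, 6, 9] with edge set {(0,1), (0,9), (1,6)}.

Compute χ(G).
χ(G) = 2

Clique number ω(G) = 2 (lower bound: χ ≥ ω).
The graph is bipartite (no odd cycle), so 2 colors suffice: χ(G) = 2.
A valid 2-coloring: color 1: [0, 4, 6]; color 2: [1, 9].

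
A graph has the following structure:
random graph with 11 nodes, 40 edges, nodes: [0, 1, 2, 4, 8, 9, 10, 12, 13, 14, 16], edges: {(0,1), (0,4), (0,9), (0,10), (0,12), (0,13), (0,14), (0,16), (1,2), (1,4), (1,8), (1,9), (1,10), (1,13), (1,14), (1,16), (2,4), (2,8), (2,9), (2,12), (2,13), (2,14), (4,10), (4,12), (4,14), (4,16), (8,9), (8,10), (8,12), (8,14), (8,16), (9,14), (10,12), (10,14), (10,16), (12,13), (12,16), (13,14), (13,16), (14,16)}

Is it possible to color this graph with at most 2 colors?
The clique on vertices [0, 1, 4, 10, 14, 16] has size 6 > 2, so it alone needs 6 colors.

No, G is not 2-colorable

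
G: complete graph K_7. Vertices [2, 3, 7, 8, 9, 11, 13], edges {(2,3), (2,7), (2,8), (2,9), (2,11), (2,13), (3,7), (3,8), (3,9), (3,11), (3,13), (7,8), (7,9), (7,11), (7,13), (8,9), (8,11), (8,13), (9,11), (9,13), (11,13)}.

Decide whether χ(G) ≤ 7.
A valid 7-coloring: color 1: [8]; color 2: [3]; color 3: [9]; color 4: [7]; color 5: [13]; color 6: [11]; color 7: [2].
(χ(G) = 7 ≤ 7.)

Yes, G is 7-colorable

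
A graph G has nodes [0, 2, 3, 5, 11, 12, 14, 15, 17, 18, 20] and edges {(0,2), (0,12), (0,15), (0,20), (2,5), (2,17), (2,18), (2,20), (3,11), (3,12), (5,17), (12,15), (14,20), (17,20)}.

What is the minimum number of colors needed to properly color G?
χ(G) = 3

Clique number ω(G) = 3 (lower bound: χ ≥ ω).
The clique on [0, 2, 20] has size 3, forcing χ ≥ 3, and the coloring below uses 3 colors, so χ(G) = 3.
A valid 3-coloring: color 1: [2, 11, 12, 14]; color 2: [3, 5, 15, 18, 20]; color 3: [0, 17].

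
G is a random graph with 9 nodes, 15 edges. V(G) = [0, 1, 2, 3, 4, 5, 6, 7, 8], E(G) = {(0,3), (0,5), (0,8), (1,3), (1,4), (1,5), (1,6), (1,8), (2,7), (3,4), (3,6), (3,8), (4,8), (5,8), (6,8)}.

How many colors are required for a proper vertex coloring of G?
Clique number ω(G) = 4 (lower bound: χ ≥ ω).
The clique on [1, 3, 4, 8] has size 4, forcing χ ≥ 4, and the coloring below uses 4 colors, so χ(G) = 4.
A valid 4-coloring: color 1: [7, 8]; color 2: [0, 1, 2]; color 3: [3, 5]; color 4: [4, 6].

χ(G) = 4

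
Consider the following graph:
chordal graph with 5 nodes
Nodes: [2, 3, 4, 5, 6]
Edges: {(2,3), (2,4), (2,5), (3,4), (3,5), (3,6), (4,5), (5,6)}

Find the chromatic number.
χ(G) = 4

Clique number ω(G) = 4 (lower bound: χ ≥ ω).
The clique on [2, 3, 4, 5] has size 4, forcing χ ≥ 4, and the coloring below uses 4 colors, so χ(G) = 4.
A valid 4-coloring: color 1: [3]; color 2: [5]; color 3: [4, 6]; color 4: [2].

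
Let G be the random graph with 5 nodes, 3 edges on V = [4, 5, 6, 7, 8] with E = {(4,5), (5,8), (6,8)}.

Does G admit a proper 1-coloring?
No, G is not 1-colorable

Edge (5,8) forces its endpoints to differ, so 1 color is not enough.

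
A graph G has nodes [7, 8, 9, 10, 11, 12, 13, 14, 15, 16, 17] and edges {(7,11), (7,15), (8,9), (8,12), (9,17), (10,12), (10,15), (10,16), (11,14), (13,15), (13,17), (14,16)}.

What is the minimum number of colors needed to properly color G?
χ(G) = 3

Clique number ω(G) = 2 (lower bound: χ ≥ ω).
Odd cycle [8, 12, 10, 15, 13, 17, 9] needs 3 colors (χ ≥ 3).
The coloring below uses 3 colors, so χ(G) = 3.
A valid 3-coloring: color 1: [7, 8, 10, 14, 17]; color 2: [9, 11, 12, 15, 16]; color 3: [13].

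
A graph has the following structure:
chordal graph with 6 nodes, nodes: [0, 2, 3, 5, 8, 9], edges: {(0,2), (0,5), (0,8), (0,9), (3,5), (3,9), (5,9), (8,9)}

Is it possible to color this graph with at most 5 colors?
Yes, G is 5-colorable

A valid 5-coloring: color 1: [2, 9]; color 2: [0, 3]; color 3: [5, 8].
(χ(G) = 3 ≤ 5.)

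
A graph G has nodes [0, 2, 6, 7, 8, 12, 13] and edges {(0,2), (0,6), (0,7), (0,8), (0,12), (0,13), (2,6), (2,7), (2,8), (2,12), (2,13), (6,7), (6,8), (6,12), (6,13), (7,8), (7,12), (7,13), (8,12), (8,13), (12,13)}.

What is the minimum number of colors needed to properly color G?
χ(G) = 7

Clique number ω(G) = 7 (lower bound: χ ≥ ω).
The clique on [0, 2, 6, 7, 8, 12, 13] has size 7, forcing χ ≥ 7, and the coloring below uses 7 colors, so χ(G) = 7.
A valid 7-coloring: color 1: [13]; color 2: [0]; color 3: [8]; color 4: [7]; color 5: [2]; color 6: [6]; color 7: [12].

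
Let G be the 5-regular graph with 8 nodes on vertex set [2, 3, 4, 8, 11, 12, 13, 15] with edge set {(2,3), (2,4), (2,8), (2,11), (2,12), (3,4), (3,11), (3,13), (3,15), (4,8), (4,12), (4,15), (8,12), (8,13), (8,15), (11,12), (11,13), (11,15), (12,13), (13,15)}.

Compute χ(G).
χ(G) = 4

Clique number ω(G) = 4 (lower bound: χ ≥ ω).
The clique on [2, 4, 8, 12] has size 4, forcing χ ≥ 4, and the coloring below uses 4 colors, so χ(G) = 4.
A valid 4-coloring: color 1: [8, 11]; color 2: [2, 15]; color 3: [3, 12]; color 4: [4, 13].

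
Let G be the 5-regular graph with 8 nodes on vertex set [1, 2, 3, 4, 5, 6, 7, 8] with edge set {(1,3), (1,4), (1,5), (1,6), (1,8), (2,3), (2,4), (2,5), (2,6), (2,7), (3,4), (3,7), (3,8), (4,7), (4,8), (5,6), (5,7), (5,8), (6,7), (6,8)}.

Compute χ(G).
χ(G) = 4

Clique number ω(G) = 4 (lower bound: χ ≥ ω).
The clique on [1, 3, 4, 8] has size 4, forcing χ ≥ 4, and the coloring below uses 4 colors, so χ(G) = 4.
A valid 4-coloring: color 1: [3, 6]; color 2: [1, 2]; color 3: [4, 5]; color 4: [7, 8].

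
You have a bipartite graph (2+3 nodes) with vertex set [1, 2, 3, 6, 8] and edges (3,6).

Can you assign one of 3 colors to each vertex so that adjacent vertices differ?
A valid 3-coloring: color 1: [1, 2, 3, 8]; color 2: [6].
(χ(G) = 2 ≤ 3.)

Yes, G is 3-colorable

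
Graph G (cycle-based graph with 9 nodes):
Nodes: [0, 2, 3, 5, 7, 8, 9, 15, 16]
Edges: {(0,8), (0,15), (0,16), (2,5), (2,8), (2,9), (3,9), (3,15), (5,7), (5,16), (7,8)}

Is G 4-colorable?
A valid 4-coloring: color 1: [5, 8, 9, 15]; color 2: [0, 2, 3, 7]; color 3: [16].
(χ(G) = 3 ≤ 4.)

Yes, G is 4-colorable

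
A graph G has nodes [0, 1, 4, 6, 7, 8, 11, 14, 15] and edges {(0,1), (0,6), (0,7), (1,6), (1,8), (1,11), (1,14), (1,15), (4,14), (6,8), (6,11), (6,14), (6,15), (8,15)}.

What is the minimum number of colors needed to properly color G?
Clique number ω(G) = 4 (lower bound: χ ≥ ω).
The clique on [1, 6, 8, 15] has size 4, forcing χ ≥ 4, and the coloring below uses 4 colors, so χ(G) = 4.
A valid 4-coloring: color 1: [4, 6, 7]; color 2: [1]; color 3: [0, 11, 14, 15]; color 4: [8].

χ(G) = 4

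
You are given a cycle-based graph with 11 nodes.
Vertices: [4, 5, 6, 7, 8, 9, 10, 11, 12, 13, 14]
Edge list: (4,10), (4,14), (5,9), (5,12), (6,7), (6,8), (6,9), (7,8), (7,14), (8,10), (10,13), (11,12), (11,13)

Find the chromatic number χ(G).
χ(G) = 3

Clique number ω(G) = 3 (lower bound: χ ≥ ω).
The clique on [6, 7, 8] has size 3, forcing χ ≥ 3, and the coloring below uses 3 colors, so χ(G) = 3.
A valid 3-coloring: color 1: [5, 6, 10, 11, 14]; color 2: [4, 8, 9, 12, 13]; color 3: [7].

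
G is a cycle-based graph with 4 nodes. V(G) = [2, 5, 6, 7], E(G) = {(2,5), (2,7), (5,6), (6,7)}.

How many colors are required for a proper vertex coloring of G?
χ(G) = 2

Clique number ω(G) = 2 (lower bound: χ ≥ ω).
The graph is bipartite (no odd cycle), so 2 colors suffice: χ(G) = 2.
A valid 2-coloring: color 1: [2, 6]; color 2: [5, 7].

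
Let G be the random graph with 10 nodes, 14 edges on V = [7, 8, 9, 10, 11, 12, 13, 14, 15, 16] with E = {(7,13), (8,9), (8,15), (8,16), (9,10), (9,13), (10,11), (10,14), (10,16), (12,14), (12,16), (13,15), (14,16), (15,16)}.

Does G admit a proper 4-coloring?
A valid 4-coloring: color 1: [7, 9, 11, 16]; color 2: [8, 10, 12, 13]; color 3: [14, 15].
(χ(G) = 3 ≤ 4.)

Yes, G is 4-colorable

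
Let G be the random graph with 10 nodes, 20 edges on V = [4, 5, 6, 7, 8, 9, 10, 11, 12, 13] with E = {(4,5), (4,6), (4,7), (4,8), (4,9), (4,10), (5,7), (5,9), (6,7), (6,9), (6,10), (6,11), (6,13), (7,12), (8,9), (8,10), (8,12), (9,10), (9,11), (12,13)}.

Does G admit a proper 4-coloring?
A valid 4-coloring: color 1: [7, 9, 13]; color 2: [4, 11, 12]; color 3: [5, 6, 8]; color 4: [10].
(χ(G) = 4 ≤ 4.)

Yes, G is 4-colorable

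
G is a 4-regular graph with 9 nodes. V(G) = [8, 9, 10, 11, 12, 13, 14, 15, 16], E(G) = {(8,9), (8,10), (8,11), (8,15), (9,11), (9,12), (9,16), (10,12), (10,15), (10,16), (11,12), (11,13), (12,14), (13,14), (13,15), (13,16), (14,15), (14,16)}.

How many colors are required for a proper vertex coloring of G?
χ(G) = 3

Clique number ω(G) = 3 (lower bound: χ ≥ ω).
The clique on [8, 9, 11] has size 3, forcing χ ≥ 3, and the coloring below uses 3 colors, so χ(G) = 3.
A valid 3-coloring: color 1: [11, 15, 16]; color 2: [8, 12, 13]; color 3: [9, 10, 14].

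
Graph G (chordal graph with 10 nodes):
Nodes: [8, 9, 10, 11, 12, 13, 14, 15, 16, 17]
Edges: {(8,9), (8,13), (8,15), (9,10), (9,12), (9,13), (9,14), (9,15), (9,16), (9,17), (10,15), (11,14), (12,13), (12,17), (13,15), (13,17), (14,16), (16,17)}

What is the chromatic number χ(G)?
χ(G) = 4

Clique number ω(G) = 4 (lower bound: χ ≥ ω).
The clique on [8, 9, 13, 15] has size 4, forcing χ ≥ 4, and the coloring below uses 4 colors, so χ(G) = 4.
A valid 4-coloring: color 1: [9, 11]; color 2: [10, 13, 16]; color 3: [14, 15, 17]; color 4: [8, 12].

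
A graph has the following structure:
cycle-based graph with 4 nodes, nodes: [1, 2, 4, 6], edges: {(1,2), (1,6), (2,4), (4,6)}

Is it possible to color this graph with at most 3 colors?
A valid 3-coloring: color 1: [1, 4]; color 2: [2, 6].
(χ(G) = 2 ≤ 3.)

Yes, G is 3-colorable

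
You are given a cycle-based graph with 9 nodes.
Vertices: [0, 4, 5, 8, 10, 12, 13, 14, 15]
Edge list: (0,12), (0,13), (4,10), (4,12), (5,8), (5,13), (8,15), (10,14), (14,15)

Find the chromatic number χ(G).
χ(G) = 3

Clique number ω(G) = 2 (lower bound: χ ≥ ω).
Odd cycle [4, 12, 0, 13, 5, 8, 15, 14, 10] needs 3 colors (χ ≥ 3).
The coloring below uses 3 colors, so χ(G) = 3.
A valid 3-coloring: color 1: [0, 4, 5, 14]; color 2: [8, 10, 12, 13]; color 3: [15].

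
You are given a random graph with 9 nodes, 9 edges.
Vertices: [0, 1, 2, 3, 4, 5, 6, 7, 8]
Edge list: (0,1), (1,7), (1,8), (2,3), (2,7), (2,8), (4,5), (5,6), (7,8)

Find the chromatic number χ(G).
Clique number ω(G) = 3 (lower bound: χ ≥ ω).
The clique on [1, 7, 8] has size 3, forcing χ ≥ 3, and the coloring below uses 3 colors, so χ(G) = 3.
A valid 3-coloring: color 1: [1, 2, 5]; color 2: [0, 3, 4, 6, 8]; color 3: [7].

χ(G) = 3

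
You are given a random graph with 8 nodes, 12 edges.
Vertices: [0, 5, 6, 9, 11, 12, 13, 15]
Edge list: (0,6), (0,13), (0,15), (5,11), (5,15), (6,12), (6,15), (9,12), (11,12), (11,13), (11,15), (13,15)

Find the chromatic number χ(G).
χ(G) = 3

Clique number ω(G) = 3 (lower bound: χ ≥ ω).
The clique on [0, 13, 15] has size 3, forcing χ ≥ 3, and the coloring below uses 3 colors, so χ(G) = 3.
A valid 3-coloring: color 1: [12, 15]; color 2: [0, 9, 11]; color 3: [5, 6, 13].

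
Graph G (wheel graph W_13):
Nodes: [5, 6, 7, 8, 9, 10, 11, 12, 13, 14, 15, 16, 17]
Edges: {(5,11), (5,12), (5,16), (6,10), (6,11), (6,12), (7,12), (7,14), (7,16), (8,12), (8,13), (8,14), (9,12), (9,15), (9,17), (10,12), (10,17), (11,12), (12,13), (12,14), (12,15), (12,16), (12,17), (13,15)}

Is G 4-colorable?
Yes, G is 4-colorable

A valid 4-coloring: color 1: [12]; color 2: [9, 10, 11, 13, 14, 16]; color 3: [5, 6, 7, 8, 15, 17].
(χ(G) = 3 ≤ 4.)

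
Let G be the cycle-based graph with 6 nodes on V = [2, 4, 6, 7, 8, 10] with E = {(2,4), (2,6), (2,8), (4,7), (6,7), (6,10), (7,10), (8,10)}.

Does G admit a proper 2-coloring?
No, G is not 2-colorable

The clique on vertices [6, 7, 10] has size 3 > 2, so it alone needs 3 colors.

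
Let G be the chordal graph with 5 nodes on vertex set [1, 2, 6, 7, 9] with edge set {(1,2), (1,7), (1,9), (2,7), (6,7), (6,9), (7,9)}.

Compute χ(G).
χ(G) = 3

Clique number ω(G) = 3 (lower bound: χ ≥ ω).
The clique on [1, 7, 9] has size 3, forcing χ ≥ 3, and the coloring below uses 3 colors, so χ(G) = 3.
A valid 3-coloring: color 1: [7]; color 2: [2, 9]; color 3: [1, 6].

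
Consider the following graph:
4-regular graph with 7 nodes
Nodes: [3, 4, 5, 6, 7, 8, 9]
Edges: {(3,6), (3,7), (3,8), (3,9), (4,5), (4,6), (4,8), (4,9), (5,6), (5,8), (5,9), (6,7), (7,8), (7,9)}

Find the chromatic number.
Clique number ω(G) = 3 (lower bound: χ ≥ ω).
The clique on [3, 7, 8] has size 3, forcing χ ≥ 3, and the coloring below uses 3 colors, so χ(G) = 3.
A valid 3-coloring: color 1: [3, 4]; color 2: [6, 8, 9]; color 3: [5, 7].

χ(G) = 3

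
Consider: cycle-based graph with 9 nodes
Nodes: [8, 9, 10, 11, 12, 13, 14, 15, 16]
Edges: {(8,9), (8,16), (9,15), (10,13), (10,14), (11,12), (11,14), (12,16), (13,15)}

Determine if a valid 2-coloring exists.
No, G is not 2-colorable

Odd cycle [15, 13, 10, 14, 11, 12, 16, 8, 9] needs 3 colors (χ ≥ 3).
Hence χ(G) ≥ 3 > 2, so no proper 2-coloring exists.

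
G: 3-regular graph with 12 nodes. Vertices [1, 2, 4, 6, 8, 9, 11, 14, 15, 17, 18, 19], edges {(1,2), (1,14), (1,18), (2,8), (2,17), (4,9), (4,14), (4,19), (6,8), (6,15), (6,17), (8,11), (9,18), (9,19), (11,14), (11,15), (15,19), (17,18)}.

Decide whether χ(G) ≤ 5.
A valid 5-coloring: color 1: [1, 4, 8, 15, 17]; color 2: [2, 6, 11, 18, 19]; color 3: [9, 14].
(χ(G) = 3 ≤ 5.)

Yes, G is 5-colorable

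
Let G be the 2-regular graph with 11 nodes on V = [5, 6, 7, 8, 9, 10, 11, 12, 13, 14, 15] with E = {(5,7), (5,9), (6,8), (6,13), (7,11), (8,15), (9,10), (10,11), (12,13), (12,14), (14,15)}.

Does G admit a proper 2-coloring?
Odd cycle [11, 10, 9, 5, 7] needs 3 colors (χ ≥ 3).
Hence χ(G) ≥ 3 > 2, so no proper 2-coloring exists.

No, G is not 2-colorable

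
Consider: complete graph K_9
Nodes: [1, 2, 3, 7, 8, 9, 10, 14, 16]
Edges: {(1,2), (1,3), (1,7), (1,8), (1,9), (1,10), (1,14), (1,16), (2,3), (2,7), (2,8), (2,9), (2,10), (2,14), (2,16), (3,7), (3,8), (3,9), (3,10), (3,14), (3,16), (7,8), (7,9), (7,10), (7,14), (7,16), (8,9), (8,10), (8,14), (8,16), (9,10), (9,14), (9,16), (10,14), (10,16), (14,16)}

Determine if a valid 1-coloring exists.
The clique on vertices [1, 2, 3, 7, 8, 9, 10, 14, 16] has size 9 > 1, so it alone needs 9 colors.

No, G is not 1-colorable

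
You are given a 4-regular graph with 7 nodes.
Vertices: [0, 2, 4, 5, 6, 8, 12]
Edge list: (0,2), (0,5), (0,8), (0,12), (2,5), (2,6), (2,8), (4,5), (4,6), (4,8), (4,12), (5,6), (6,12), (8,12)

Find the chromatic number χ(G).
χ(G) = 4

Clique number ω(G) = 3 (lower bound: χ ≥ ω).
Suppose a proper 3-coloring c exists. The clique [0, 2, 5] takes 3 distinct colors; by symmetry let c(0) = 1, c(2) = 2, c(5) = 3.
- Vertex 6: neighbors [2, 5] already have colors [2, 3] ⇒ c(6) = 1.
- Vertex 4: neighbors [6, 5] already have colors [1, 3] ⇒ c(4) = 2.
- Vertex 8: neighbors [0, 2] already have colors [1, 2] ⇒ c(8) = 3.
- Vertex 12: neighbors [0, 4, 8] already have colors [1, 2, 3] — all 3 colors blocked. Contradiction.
The forced assignments end in a contradiction, so G has no proper 3-coloring (χ ≥ 4).
The coloring below uses 4 colors, so χ(G) = 4.
A valid 4-coloring: color 1: [2, 4]; color 2: [5, 12]; color 3: [6, 8]; color 4: [0].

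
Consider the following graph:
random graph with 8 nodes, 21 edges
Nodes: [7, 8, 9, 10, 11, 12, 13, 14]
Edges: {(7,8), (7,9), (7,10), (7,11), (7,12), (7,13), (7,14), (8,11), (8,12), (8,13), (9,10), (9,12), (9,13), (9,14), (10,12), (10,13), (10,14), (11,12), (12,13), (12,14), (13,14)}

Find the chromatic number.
χ(G) = 6

Clique number ω(G) = 6 (lower bound: χ ≥ ω).
The clique on [7, 9, 10, 12, 13, 14] has size 6, forcing χ ≥ 6, and the coloring below uses 6 colors, so χ(G) = 6.
A valid 6-coloring: color 1: [7]; color 2: [12]; color 3: [11, 13]; color 4: [8, 10]; color 5: [14]; color 6: [9].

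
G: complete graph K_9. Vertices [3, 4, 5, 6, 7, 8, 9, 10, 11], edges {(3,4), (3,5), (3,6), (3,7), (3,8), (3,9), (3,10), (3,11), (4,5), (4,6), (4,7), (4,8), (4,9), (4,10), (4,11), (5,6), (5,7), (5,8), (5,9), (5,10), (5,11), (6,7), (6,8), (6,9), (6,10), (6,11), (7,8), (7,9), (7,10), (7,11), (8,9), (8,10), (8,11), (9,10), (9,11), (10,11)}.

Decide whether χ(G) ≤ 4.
No, G is not 4-colorable

The clique on vertices [3, 4, 5, 6, 7, 8, 9, 10, 11] has size 9 > 4, so it alone needs 9 colors.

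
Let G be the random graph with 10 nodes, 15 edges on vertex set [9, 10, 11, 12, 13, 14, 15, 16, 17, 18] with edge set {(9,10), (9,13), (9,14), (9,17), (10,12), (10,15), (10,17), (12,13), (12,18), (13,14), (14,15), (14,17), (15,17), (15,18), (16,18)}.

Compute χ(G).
Clique number ω(G) = 3 (lower bound: χ ≥ ω).
The clique on [9, 10, 17] has size 3, forcing χ ≥ 3, and the coloring below uses 3 colors, so χ(G) = 3.
A valid 3-coloring: color 1: [9, 11, 12, 15, 16]; color 2: [13, 17, 18]; color 3: [10, 14].

χ(G) = 3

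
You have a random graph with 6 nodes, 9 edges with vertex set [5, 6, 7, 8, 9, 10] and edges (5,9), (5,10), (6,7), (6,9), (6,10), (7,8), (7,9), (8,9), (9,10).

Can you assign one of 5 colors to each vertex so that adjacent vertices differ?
Yes, G is 5-colorable

A valid 5-coloring: color 1: [9]; color 2: [7, 10]; color 3: [5, 6, 8].
(χ(G) = 3 ≤ 5.)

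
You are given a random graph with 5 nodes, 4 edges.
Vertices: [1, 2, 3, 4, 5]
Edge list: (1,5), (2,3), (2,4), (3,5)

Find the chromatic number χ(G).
χ(G) = 2

Clique number ω(G) = 2 (lower bound: χ ≥ ω).
The graph is bipartite (no odd cycle), so 2 colors suffice: χ(G) = 2.
A valid 2-coloring: color 1: [2, 5]; color 2: [1, 3, 4].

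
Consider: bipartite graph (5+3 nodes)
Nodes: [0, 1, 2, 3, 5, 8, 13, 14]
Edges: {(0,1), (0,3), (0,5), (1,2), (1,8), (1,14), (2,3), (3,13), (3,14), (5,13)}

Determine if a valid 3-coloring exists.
A valid 3-coloring: color 1: [1, 3, 5]; color 2: [0, 2, 8, 13, 14].
(χ(G) = 2 ≤ 3.)

Yes, G is 3-colorable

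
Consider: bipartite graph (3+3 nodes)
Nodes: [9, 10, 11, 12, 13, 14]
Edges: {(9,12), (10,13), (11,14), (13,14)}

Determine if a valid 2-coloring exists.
Yes, G is 2-colorable

A valid 2-coloring: color 1: [10, 12, 14]; color 2: [9, 11, 13].
(χ(G) = 2 ≤ 2.)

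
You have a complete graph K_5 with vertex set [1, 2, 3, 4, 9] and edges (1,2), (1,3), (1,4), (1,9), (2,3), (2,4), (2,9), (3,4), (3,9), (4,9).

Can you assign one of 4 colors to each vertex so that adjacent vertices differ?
No, G is not 4-colorable

The clique on vertices [1, 2, 3, 4, 9] has size 5 > 4, so it alone needs 5 colors.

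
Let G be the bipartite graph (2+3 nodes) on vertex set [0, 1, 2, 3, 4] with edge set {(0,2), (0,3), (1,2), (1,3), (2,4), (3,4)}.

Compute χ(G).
Clique number ω(G) = 2 (lower bound: χ ≥ ω).
The graph is bipartite (no odd cycle), so 2 colors suffice: χ(G) = 2.
A valid 2-coloring: color 1: [2, 3]; color 2: [0, 1, 4].

χ(G) = 2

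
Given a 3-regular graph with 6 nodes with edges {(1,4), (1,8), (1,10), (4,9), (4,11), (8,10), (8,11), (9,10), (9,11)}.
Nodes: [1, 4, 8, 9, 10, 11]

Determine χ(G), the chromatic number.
Clique number ω(G) = 3 (lower bound: χ ≥ ω).
The clique on [1, 8, 10] has size 3, forcing χ ≥ 3, and the coloring below uses 3 colors, so χ(G) = 3.
A valid 3-coloring: color 1: [8, 9]; color 2: [1, 11]; color 3: [4, 10].

χ(G) = 3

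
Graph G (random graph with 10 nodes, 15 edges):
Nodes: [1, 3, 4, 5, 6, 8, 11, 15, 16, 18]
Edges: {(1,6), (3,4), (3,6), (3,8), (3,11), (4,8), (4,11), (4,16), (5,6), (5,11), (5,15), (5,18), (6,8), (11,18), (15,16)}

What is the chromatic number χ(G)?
Clique number ω(G) = 3 (lower bound: χ ≥ ω).
The clique on [3, 4, 8] has size 3, forcing χ ≥ 3, and the coloring below uses 3 colors, so χ(G) = 3.
A valid 3-coloring: color 1: [1, 3, 5, 16]; color 2: [4, 6, 15, 18]; color 3: [8, 11].

χ(G) = 3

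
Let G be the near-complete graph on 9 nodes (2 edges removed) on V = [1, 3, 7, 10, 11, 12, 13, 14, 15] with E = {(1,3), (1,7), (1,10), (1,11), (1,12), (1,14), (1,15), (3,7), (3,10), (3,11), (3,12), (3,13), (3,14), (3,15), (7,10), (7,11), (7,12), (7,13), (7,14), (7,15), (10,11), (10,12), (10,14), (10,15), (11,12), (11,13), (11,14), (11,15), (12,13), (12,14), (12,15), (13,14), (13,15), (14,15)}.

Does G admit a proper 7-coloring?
The clique on vertices [1, 3, 7, 10, 11, 12, 14, 15] has size 8 > 7, so it alone needs 8 colors.

No, G is not 7-colorable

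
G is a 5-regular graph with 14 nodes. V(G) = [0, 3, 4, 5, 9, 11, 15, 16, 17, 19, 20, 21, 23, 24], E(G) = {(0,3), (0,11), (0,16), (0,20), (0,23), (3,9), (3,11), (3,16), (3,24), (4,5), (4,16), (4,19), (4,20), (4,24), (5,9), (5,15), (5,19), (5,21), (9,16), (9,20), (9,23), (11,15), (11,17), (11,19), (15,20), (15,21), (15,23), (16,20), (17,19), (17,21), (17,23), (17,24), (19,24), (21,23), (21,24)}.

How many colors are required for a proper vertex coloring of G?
Clique number ω(G) = 3 (lower bound: χ ≥ ω).
The clique on [0, 3, 16] has size 3, forcing χ ≥ 3, and the coloring below uses 3 colors, so χ(G) = 3.
A valid 3-coloring: color 1: [5, 11, 16, 23, 24]; color 2: [0, 4, 9, 15, 17]; color 3: [3, 19, 20, 21].

χ(G) = 3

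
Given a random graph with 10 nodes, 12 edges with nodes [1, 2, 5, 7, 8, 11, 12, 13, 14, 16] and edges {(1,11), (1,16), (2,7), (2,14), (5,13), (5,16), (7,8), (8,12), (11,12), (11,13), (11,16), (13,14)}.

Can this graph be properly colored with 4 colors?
A valid 4-coloring: color 1: [5, 7, 11, 14]; color 2: [2, 8, 13, 16]; color 3: [1, 12].
(χ(G) = 3 ≤ 4.)

Yes, G is 4-colorable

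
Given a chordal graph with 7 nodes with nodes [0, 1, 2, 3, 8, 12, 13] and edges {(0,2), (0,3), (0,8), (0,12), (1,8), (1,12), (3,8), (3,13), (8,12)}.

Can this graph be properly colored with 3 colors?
Yes, G is 3-colorable

A valid 3-coloring: color 1: [2, 8, 13]; color 2: [0, 1]; color 3: [3, 12].
(χ(G) = 3 ≤ 3.)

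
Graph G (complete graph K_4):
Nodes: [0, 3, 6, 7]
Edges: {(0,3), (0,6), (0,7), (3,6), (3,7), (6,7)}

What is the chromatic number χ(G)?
χ(G) = 4

Clique number ω(G) = 4 (lower bound: χ ≥ ω).
The clique on [0, 3, 6, 7] has size 4, forcing χ ≥ 4, and the coloring below uses 4 colors, so χ(G) = 4.
A valid 4-coloring: color 1: [7]; color 2: [6]; color 3: [3]; color 4: [0].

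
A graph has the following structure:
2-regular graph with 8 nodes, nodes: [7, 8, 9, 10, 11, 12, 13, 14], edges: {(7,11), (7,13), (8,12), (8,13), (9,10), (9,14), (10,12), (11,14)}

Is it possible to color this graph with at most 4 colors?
Yes, G is 4-colorable

A valid 4-coloring: color 1: [7, 8, 10, 14]; color 2: [9, 11, 12, 13].
(χ(G) = 2 ≤ 4.)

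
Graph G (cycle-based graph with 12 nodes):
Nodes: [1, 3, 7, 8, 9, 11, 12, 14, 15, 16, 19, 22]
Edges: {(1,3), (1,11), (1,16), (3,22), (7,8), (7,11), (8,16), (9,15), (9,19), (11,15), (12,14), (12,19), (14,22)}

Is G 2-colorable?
No, G is not 2-colorable

Odd cycle [15, 9, 19, 12, 14, 22, 3, 1, 11] needs 3 colors (χ ≥ 3).
Hence χ(G) ≥ 3 > 2, so no proper 2-coloring exists.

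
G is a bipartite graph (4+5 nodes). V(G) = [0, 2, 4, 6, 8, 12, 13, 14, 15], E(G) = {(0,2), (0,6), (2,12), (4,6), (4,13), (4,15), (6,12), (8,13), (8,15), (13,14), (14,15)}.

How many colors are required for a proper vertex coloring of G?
χ(G) = 2

Clique number ω(G) = 2 (lower bound: χ ≥ ω).
The graph is bipartite (no odd cycle), so 2 colors suffice: χ(G) = 2.
A valid 2-coloring: color 1: [2, 6, 13, 15]; color 2: [0, 4, 8, 12, 14].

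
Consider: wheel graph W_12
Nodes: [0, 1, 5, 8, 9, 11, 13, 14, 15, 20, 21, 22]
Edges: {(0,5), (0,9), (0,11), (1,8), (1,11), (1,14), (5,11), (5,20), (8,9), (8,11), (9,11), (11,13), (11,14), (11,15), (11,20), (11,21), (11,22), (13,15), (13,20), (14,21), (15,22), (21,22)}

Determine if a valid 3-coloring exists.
Odd cycle [5, 20, 13, 15, 22, 21, 14, 1, 8, 9, 0] needs 3 colors (χ ≥ 3).
Vertex 11 is adjacent to every vertex of [0, 1, 5, 8, 9, 13, 14, 15, 20, 21, 22], which already need 3 colors among themselves, so 11 needs a new color (χ ≥ 4).
Hence χ(G) ≥ 4 > 3, so no proper 3-coloring exists.

No, G is not 3-colorable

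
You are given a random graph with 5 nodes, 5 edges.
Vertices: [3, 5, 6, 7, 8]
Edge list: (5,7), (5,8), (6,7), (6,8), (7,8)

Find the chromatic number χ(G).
χ(G) = 3

Clique number ω(G) = 3 (lower bound: χ ≥ ω).
The clique on [5, 7, 8] has size 3, forcing χ ≥ 3, and the coloring below uses 3 colors, so χ(G) = 3.
A valid 3-coloring: color 1: [3, 8]; color 2: [7]; color 3: [5, 6].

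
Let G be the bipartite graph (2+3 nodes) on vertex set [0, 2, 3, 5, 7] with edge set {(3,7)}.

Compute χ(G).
χ(G) = 2

Clique number ω(G) = 2 (lower bound: χ ≥ ω).
The graph is bipartite (no odd cycle), so 2 colors suffice: χ(G) = 2.
A valid 2-coloring: color 1: [0, 2, 3, 5]; color 2: [7].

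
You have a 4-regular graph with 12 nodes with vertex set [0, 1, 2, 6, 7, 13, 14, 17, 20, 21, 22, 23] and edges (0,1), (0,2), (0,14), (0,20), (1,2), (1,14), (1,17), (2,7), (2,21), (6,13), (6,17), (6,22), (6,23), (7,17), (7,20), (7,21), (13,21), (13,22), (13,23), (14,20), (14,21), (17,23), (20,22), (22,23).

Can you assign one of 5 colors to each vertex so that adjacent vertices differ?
A valid 5-coloring: color 1: [2, 14, 17, 22]; color 2: [1, 20, 21, 23]; color 3: [0, 7, 13]; color 4: [6].
(χ(G) = 4 ≤ 5.)

Yes, G is 5-colorable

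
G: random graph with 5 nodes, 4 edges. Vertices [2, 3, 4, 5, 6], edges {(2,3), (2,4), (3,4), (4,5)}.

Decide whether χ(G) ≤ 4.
Yes, G is 4-colorable

A valid 4-coloring: color 1: [4, 6]; color 2: [2, 5]; color 3: [3].
(χ(G) = 3 ≤ 4.)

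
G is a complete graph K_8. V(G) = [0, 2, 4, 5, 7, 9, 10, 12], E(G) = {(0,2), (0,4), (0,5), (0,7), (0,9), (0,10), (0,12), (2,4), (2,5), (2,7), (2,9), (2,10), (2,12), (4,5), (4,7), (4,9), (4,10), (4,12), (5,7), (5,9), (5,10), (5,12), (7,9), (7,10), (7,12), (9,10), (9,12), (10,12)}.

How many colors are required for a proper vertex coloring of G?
Clique number ω(G) = 8 (lower bound: χ ≥ ω).
The clique on [0, 2, 4, 5, 7, 9, 10, 12] has size 8, forcing χ ≥ 8, and the coloring below uses 8 colors, so χ(G) = 8.
A valid 8-coloring: color 1: [9]; color 2: [7]; color 3: [12]; color 4: [2]; color 5: [4]; color 6: [5]; color 7: [10]; color 8: [0].

χ(G) = 8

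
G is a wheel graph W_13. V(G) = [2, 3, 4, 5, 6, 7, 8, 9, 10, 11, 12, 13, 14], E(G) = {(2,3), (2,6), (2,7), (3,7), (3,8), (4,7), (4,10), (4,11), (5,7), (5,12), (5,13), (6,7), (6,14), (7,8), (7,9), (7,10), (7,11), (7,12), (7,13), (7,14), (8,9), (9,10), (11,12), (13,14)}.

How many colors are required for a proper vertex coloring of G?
Clique number ω(G) = 3 (lower bound: χ ≥ ω).
The clique on [2, 3, 7] has size 3, forcing χ ≥ 3, and the coloring below uses 3 colors, so χ(G) = 3.
A valid 3-coloring: color 1: [7]; color 2: [2, 5, 8, 10, 11, 14]; color 3: [3, 4, 6, 9, 12, 13].

χ(G) = 3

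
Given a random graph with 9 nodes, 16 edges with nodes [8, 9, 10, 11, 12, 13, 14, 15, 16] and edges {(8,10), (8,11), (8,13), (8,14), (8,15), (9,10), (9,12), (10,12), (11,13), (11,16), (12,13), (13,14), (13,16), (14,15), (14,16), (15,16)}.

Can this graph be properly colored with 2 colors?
The clique on vertices [8, 11, 13] has size 3 > 2, so it alone needs 3 colors.

No, G is not 2-colorable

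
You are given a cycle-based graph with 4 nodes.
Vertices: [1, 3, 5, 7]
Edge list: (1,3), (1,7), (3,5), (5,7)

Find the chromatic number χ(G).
χ(G) = 2

Clique number ω(G) = 2 (lower bound: χ ≥ ω).
The graph is bipartite (no odd cycle), so 2 colors suffice: χ(G) = 2.
A valid 2-coloring: color 1: [3, 7]; color 2: [1, 5].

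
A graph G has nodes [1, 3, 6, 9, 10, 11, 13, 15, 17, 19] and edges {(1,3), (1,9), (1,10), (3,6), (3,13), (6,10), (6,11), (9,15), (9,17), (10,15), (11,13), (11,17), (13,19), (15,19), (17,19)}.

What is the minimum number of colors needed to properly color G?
χ(G) = 2

Clique number ω(G) = 2 (lower bound: χ ≥ ω).
The graph is bipartite (no odd cycle), so 2 colors suffice: χ(G) = 2.
A valid 2-coloring: color 1: [1, 6, 13, 15, 17]; color 2: [3, 9, 10, 11, 19].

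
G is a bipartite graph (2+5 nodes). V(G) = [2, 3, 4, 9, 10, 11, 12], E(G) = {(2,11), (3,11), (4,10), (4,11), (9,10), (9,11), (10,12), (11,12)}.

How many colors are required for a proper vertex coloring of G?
Clique number ω(G) = 2 (lower bound: χ ≥ ω).
The graph is bipartite (no odd cycle), so 2 colors suffice: χ(G) = 2.
A valid 2-coloring: color 1: [10, 11]; color 2: [2, 3, 4, 9, 12].

χ(G) = 2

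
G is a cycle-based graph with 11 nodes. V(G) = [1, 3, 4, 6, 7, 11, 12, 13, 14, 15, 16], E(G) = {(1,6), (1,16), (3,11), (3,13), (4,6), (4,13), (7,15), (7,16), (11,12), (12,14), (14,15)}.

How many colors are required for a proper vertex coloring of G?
χ(G) = 3

Clique number ω(G) = 2 (lower bound: χ ≥ ω).
Odd cycle [4, 6, 1, 16, 7, 15, 14, 12, 11, 3, 13] needs 3 colors (χ ≥ 3).
The coloring below uses 3 colors, so χ(G) = 3.
A valid 3-coloring: color 1: [1, 3, 4, 7, 14]; color 2: [6, 12, 13, 15, 16]; color 3: [11].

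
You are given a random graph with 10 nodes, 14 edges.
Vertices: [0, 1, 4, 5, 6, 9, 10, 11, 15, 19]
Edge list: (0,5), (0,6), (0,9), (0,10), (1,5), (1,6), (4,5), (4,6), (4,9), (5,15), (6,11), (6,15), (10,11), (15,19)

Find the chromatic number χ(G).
χ(G) = 2

Clique number ω(G) = 2 (lower bound: χ ≥ ω).
The graph is bipartite (no odd cycle), so 2 colors suffice: χ(G) = 2.
A valid 2-coloring: color 1: [5, 6, 9, 10, 19]; color 2: [0, 1, 4, 11, 15].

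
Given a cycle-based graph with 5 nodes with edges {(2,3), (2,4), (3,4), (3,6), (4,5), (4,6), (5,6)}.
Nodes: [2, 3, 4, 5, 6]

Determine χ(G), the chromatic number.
χ(G) = 3

Clique number ω(G) = 3 (lower bound: χ ≥ ω).
The clique on [2, 3, 4] has size 3, forcing χ ≥ 3, and the coloring below uses 3 colors, so χ(G) = 3.
A valid 3-coloring: color 1: [4]; color 2: [3, 5]; color 3: [2, 6].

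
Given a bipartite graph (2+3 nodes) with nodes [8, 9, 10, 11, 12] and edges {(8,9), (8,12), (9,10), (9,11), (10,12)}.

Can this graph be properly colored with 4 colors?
Yes, G is 4-colorable

A valid 4-coloring: color 1: [9, 12]; color 2: [8, 10, 11].
(χ(G) = 2 ≤ 4.)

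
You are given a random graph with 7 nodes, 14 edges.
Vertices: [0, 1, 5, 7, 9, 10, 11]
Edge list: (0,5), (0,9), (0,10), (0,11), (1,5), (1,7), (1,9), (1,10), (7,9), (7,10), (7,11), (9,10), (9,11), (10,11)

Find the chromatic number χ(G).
χ(G) = 4

Clique number ω(G) = 4 (lower bound: χ ≥ ω).
The clique on [1, 7, 9, 10] has size 4, forcing χ ≥ 4, and the coloring below uses 4 colors, so χ(G) = 4.
A valid 4-coloring: color 1: [5, 10]; color 2: [9]; color 3: [1, 11]; color 4: [0, 7].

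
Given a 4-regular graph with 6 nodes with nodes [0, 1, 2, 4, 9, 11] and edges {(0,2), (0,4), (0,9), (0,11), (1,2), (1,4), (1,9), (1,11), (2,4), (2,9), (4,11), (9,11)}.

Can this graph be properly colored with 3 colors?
A valid 3-coloring: color 1: [0, 1]; color 2: [4, 9]; color 3: [2, 11].
(χ(G) = 3 ≤ 3.)

Yes, G is 3-colorable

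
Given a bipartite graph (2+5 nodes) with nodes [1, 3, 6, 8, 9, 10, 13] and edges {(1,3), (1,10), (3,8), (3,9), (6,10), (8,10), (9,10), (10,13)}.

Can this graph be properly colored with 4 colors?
Yes, G is 4-colorable

A valid 4-coloring: color 1: [3, 10]; color 2: [1, 6, 8, 9, 13].
(χ(G) = 2 ≤ 4.)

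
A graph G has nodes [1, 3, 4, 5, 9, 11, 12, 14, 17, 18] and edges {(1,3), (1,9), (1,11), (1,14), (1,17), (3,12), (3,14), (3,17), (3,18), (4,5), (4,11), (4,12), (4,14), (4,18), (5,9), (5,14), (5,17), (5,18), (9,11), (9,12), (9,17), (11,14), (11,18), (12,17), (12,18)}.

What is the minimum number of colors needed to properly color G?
χ(G) = 4

Clique number ω(G) = 3 (lower bound: χ ≥ ω).
Odd cycle [11, 14, 3, 17, 9] needs 3 colors (χ ≥ 3).
Vertex 1 is adjacent to every vertex of [3, 9, 11, 14, 17], which already need 3 colors among themselves, so 1 needs a new color (χ ≥ 4).
The coloring below uses 4 colors, so χ(G) = 4.
A valid 4-coloring: color 1: [14, 17, 18]; color 2: [1, 5, 12]; color 3: [3, 4, 9]; color 4: [11].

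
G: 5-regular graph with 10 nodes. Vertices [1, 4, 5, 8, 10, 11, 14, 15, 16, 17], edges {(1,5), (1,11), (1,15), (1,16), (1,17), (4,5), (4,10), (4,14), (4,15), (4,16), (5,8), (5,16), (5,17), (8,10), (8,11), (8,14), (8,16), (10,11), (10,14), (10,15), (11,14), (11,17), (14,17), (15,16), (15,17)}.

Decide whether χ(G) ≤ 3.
No, G is not 3-colorable

The clique on vertices [8, 10, 11, 14] has size 4 > 3, so it alone needs 4 colors.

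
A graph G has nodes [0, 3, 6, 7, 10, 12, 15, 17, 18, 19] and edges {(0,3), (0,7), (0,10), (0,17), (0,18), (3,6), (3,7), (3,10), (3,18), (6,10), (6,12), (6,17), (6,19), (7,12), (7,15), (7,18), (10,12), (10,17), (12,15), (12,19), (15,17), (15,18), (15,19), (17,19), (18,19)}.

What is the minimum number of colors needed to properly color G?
χ(G) = 4

Clique number ω(G) = 4 (lower bound: χ ≥ ω).
The clique on [0, 3, 7, 18] has size 4, forcing χ ≥ 4, and the coloring below uses 4 colors, so χ(G) = 4.
A valid 4-coloring: color 1: [12, 17, 18]; color 2: [3, 15]; color 3: [7, 10, 19]; color 4: [0, 6].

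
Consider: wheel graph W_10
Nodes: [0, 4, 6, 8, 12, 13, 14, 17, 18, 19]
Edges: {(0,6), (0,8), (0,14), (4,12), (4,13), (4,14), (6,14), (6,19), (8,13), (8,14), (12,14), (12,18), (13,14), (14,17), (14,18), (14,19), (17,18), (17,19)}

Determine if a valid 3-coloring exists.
No, G is not 3-colorable

Odd cycle [12, 18, 17, 19, 6, 0, 8, 13, 4] needs 3 colors (χ ≥ 3).
Vertex 14 is adjacent to every vertex of [0, 4, 6, 8, 12, 13, 17, 18, 19], which already need 3 colors among themselves, so 14 needs a new color (χ ≥ 4).
Hence χ(G) ≥ 4 > 3, so no proper 3-coloring exists.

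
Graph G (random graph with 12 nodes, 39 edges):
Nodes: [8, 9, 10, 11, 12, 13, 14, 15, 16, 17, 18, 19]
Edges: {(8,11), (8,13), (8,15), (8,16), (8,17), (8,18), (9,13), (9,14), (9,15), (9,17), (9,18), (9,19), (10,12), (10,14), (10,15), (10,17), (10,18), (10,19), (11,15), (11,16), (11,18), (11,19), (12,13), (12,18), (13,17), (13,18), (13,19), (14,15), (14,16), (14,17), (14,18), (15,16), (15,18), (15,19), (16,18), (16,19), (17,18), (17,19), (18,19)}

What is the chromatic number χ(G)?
Clique number ω(G) = 5 (lower bound: χ ≥ ω).
The clique on [9, 13, 17, 18, 19] has size 5, forcing χ ≥ 5, and the coloring below uses 5 colors, so χ(G) = 5.
A valid 5-coloring: color 1: [18]; color 2: [8, 12, 14, 19]; color 3: [15, 17]; color 4: [9, 10, 16]; color 5: [11, 13].

χ(G) = 5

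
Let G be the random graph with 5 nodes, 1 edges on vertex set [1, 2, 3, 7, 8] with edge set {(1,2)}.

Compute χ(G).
Clique number ω(G) = 2 (lower bound: χ ≥ ω).
The graph is bipartite (no odd cycle), so 2 colors suffice: χ(G) = 2.
A valid 2-coloring: color 1: [1, 3, 7, 8]; color 2: [2].

χ(G) = 2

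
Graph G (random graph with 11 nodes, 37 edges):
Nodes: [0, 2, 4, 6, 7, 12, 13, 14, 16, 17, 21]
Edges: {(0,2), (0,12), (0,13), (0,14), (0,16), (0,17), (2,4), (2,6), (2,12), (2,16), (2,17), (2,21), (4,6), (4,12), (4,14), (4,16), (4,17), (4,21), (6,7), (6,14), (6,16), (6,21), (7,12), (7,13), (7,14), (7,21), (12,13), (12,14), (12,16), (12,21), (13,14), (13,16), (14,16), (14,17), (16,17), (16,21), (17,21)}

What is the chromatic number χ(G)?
Clique number ω(G) = 5 (lower bound: χ ≥ ω).
The clique on [2, 4, 16, 17, 21] has size 5, forcing χ ≥ 5, and the coloring below uses 5 colors, so χ(G) = 5.
A valid 5-coloring: color 1: [7, 16]; color 2: [14, 21]; color 3: [6, 12, 17]; color 4: [0, 4]; color 5: [2, 13].

χ(G) = 5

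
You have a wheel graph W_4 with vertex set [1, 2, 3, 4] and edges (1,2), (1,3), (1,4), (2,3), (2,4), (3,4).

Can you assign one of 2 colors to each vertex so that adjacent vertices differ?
The clique on vertices [1, 2, 3, 4] has size 4 > 2, so it alone needs 4 colors.

No, G is not 2-colorable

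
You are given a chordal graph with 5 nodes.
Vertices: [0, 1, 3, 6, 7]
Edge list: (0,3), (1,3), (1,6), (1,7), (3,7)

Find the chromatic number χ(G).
Clique number ω(G) = 3 (lower bound: χ ≥ ω).
The clique on [1, 3, 7] has size 3, forcing χ ≥ 3, and the coloring below uses 3 colors, so χ(G) = 3.
A valid 3-coloring: color 1: [3, 6]; color 2: [0, 1]; color 3: [7].

χ(G) = 3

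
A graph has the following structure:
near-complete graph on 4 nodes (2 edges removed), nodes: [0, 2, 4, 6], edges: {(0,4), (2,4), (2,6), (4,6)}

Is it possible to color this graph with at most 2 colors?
The clique on vertices [2, 4, 6] has size 3 > 2, so it alone needs 3 colors.

No, G is not 2-colorable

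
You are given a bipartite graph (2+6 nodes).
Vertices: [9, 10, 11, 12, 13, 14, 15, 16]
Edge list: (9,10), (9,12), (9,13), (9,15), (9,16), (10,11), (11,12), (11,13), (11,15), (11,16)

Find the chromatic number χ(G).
χ(G) = 2

Clique number ω(G) = 2 (lower bound: χ ≥ ω).
The graph is bipartite (no odd cycle), so 2 colors suffice: χ(G) = 2.
A valid 2-coloring: color 1: [9, 11, 14]; color 2: [10, 12, 13, 15, 16].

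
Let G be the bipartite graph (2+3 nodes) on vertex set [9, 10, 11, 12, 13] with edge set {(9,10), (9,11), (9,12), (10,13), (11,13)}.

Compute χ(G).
Clique number ω(G) = 2 (lower bound: χ ≥ ω).
The graph is bipartite (no odd cycle), so 2 colors suffice: χ(G) = 2.
A valid 2-coloring: color 1: [9, 13]; color 2: [10, 11, 12].

χ(G) = 2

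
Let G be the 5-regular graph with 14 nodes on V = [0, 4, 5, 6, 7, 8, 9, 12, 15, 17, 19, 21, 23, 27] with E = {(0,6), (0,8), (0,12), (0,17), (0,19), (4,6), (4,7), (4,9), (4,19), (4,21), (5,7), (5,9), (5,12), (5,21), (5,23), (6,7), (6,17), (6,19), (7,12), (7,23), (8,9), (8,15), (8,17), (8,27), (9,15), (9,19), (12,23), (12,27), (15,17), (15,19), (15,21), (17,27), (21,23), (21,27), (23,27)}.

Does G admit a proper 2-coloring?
No, G is not 2-colorable

The clique on vertices [5, 7, 12, 23] has size 4 > 2, so it alone needs 4 colors.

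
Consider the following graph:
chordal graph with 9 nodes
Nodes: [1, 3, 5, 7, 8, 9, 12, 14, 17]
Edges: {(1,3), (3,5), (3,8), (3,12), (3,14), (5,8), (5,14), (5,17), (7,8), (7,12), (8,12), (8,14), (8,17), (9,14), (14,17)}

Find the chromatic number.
Clique number ω(G) = 4 (lower bound: χ ≥ ω).
The clique on [5, 8, 14, 17] has size 4, forcing χ ≥ 4, and the coloring below uses 4 colors, so χ(G) = 4.
A valid 4-coloring: color 1: [1, 8, 9]; color 2: [3, 7, 17]; color 3: [12, 14]; color 4: [5].

χ(G) = 4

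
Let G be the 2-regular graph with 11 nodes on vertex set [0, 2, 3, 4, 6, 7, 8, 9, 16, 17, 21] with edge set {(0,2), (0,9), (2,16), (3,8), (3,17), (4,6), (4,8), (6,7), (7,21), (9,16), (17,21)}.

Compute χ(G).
χ(G) = 3

Clique number ω(G) = 2 (lower bound: χ ≥ ω).
Odd cycle [21, 17, 3, 8, 4, 6, 7] needs 3 colors (χ ≥ 3).
The coloring below uses 3 colors, so χ(G) = 3.
A valid 3-coloring: color 1: [0, 6, 8, 16, 21]; color 2: [2, 3, 4, 7, 9]; color 3: [17].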